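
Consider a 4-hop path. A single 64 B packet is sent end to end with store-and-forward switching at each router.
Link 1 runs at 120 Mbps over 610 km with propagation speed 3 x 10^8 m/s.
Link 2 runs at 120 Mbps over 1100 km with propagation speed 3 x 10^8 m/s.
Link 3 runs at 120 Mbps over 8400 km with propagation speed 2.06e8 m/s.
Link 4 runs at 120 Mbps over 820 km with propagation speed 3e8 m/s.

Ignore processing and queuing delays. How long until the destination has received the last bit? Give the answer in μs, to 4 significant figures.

49230 μs

L = 64 × 8 = 512 bits.
Transmission delay per hop = L/R = 512/120000000 = 4.26667 μs; 4 hops → 17.0667 μs.
Propagation delays (d/s per hop): 2033.33, 3666.67, 40776.7, 2733.33 μs; sum = 49210 μs.
End-to-end = 49230 μs.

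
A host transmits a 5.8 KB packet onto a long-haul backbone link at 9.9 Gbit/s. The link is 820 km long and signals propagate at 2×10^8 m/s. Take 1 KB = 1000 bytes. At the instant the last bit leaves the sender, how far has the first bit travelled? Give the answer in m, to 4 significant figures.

t_tx = L/R = 46400/9900000000 = 4.68687e-06 s.
Distance = s × t_tx = 200000000 × 4.68687e-06 = 937.4 m.

937.4 m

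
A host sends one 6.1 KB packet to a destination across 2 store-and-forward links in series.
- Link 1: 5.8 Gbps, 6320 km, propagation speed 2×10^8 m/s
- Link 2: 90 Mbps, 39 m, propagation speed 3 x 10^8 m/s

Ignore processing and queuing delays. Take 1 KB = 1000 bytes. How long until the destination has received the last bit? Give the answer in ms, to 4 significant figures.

L = 48800 bits.
Transmission delays (L/R per hop): 0.00841379, 0.542222 ms; sum = 0.550636 ms.
Propagation delays (d/s per hop): 31.6, 0.00013 ms; sum = 31.6001 ms.
End-to-end = 32.15 ms.

32.15 ms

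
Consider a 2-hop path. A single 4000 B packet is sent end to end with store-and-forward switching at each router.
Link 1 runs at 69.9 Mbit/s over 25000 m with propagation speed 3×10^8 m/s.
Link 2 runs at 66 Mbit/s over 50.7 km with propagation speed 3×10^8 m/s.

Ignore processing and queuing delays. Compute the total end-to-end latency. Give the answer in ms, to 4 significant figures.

L = 4000 × 8 = 32000 bits.
Transmission delays (L/R per hop): 0.457797, 0.484848 ms; sum = 0.942645 ms.
Propagation delays (d/s per hop): 0.0833333, 0.169 ms; sum = 0.252333 ms.
End-to-end = 1.195 ms.

1.195 ms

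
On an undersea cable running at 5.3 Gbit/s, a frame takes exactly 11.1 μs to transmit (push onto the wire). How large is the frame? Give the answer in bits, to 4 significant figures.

L = R × t_tx = 5300000000 b/s × 1.11e-05 s = 58830 bits.

58830 bits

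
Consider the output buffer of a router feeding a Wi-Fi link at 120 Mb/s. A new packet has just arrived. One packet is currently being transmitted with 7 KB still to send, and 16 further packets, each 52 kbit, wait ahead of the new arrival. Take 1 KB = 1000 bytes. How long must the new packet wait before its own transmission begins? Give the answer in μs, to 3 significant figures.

Each queued packet: L/R = 52000/120000000 = 433.333 μs.
16 queued → 6933.33 μs.
Plus remaining 56000 bits of current packet: 466.667 μs.
Queuing delay = 7400 μs.

7400 μs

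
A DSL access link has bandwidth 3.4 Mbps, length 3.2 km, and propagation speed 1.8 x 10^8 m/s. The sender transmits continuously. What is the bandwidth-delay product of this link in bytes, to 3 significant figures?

7.56 bytes

Propagation delay = 3200 / 180000000 = 1.77778e-05 s.
BDP = R × t_prop = 3400000 × 1.77778e-05 = 60.4444 bits.
In bytes: 60.4444/8 = 7.56 bytes.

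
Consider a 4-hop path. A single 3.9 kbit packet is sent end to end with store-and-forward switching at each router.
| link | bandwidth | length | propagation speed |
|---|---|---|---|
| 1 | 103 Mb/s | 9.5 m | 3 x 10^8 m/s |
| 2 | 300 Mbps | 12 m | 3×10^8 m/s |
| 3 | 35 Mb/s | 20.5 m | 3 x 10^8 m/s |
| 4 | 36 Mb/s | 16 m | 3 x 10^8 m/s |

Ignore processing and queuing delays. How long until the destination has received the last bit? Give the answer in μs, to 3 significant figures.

271 μs

L = 3900 bits.
Transmission delays (L/R per hop): 37.8641, 13, 111.429, 108.333 μs; sum = 270.626 μs.
Propagation delays (d/s per hop): 0.0316667, 0.04, 0.0683333, 0.0533333 μs; sum = 0.193333 μs.
End-to-end = 271 μs.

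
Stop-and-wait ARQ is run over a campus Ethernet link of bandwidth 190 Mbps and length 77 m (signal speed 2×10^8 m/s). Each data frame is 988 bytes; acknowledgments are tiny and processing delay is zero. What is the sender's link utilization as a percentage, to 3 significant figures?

98.2 %

t_tx = L/R = 7904/190000000 = 4.16e-05 s.
t_prop = 77/200000000 = 3.85e-07 s; RTT = 7.7e-07 s.
Cycle = t_tx + RTT = 4.237e-05 s.
Utilization = t_tx / cycle = 4.16e-05/4.237e-05 = 98.2 %.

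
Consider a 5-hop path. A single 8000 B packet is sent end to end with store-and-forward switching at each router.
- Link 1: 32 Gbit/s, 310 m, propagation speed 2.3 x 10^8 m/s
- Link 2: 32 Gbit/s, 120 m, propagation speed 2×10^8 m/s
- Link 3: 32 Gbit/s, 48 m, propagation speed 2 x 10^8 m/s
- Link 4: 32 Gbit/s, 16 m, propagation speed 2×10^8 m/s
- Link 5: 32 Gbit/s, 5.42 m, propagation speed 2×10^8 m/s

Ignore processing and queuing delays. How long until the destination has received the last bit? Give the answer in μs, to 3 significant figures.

L = 8000 × 8 = 64000 bits.
Transmission delay per hop = L/R = 64000/32000000000 = 2 μs; 5 hops → 10 μs.
Propagation delays (d/s per hop): 1.34783, 0.6, 0.24, 0.08, 0.0271 μs; sum = 2.29493 μs.
End-to-end = 12.3 μs.

12.3 μs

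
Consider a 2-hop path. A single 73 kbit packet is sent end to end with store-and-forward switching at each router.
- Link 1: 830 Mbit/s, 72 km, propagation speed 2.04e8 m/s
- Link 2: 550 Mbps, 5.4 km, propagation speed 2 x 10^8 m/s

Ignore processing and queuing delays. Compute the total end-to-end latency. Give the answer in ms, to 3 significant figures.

L = 73000 bits.
Transmission delays (L/R per hop): 0.0879518, 0.132727 ms; sum = 0.220679 ms.
Propagation delays (d/s per hop): 0.352941, 0.027 ms; sum = 0.379941 ms.
End-to-end = 0.601 ms.

0.601 ms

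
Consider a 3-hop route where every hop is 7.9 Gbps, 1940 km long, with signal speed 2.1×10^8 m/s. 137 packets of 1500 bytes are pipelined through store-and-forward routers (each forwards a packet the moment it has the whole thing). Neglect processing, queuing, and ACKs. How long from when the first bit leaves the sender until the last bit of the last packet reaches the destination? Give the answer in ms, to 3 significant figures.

Per-hop transmission t_tx = L/R = 12000/7900000000 = 0.00151899 ms.
Per-hop propagation t_prop = 1940000/210000000 = 9.2381 ms.
Pipeline fill: first packet needs 3·t_tx to clear all hops; remaining 136 packets each add one t_tx.
Total = (3+137-1)·t_tx + 3·t_prop = 139·0.00151899 + 3·9.2381 = 27.9 ms.

27.9 ms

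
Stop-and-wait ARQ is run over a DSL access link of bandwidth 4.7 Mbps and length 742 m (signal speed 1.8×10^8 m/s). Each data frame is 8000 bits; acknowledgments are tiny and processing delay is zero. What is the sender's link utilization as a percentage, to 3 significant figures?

99.5 %

t_tx = L/R = 8000/4700000 = 0.00170213 s.
t_prop = 742/180000000 = 4.12222e-06 s; RTT = 8.24444e-06 s.
Cycle = t_tx + RTT = 0.00171037 s.
Utilization = t_tx / cycle = 0.00170213/0.00171037 = 99.5 %.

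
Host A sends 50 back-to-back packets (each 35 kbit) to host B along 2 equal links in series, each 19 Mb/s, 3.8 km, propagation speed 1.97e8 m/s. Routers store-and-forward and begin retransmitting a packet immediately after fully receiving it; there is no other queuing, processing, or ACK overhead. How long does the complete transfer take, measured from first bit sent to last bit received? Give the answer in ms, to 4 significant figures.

93.99 ms

Per-hop transmission t_tx = L/R = 35000/19000000 = 1.84211 ms.
Per-hop propagation t_prop = 3800/197000000 = 0.0192893 ms.
Pipeline fill: first packet needs 2·t_tx to clear all hops; remaining 49 packets each add one t_tx.
Total = (2+50-1)·t_tx + 2·t_prop = 51·1.84211 + 2·0.0192893 = 93.99 ms.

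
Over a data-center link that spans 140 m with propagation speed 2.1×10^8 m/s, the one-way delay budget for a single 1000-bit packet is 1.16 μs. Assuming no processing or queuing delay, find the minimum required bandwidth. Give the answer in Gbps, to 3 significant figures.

Propagation delay = 140 / 210000000 = 0.666667 μs.
Transmission budget = 1.16 − 0.666667 = 0.493333 μs.
R ≥ L / t_tx = 1000 bits / 4.93333e-07 s = 2.03 Gbps.

2.03 Gbps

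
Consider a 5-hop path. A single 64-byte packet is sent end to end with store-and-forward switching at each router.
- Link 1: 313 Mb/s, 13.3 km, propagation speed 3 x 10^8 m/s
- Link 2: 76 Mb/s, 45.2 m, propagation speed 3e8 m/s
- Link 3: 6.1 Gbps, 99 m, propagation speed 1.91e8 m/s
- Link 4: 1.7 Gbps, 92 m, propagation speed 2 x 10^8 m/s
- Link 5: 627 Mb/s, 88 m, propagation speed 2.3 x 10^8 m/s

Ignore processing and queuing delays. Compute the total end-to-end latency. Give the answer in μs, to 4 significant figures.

55.42 μs

L = 64 × 8 = 512 bits.
Transmission delays (L/R per hop): 1.63578, 6.73684, 0.0839344, 0.301176, 0.816587 μs; sum = 9.57432 μs.
Propagation delays (d/s per hop): 44.3333, 0.150667, 0.518325, 0.46, 0.382609 μs; sum = 45.8449 μs.
End-to-end = 55.42 μs.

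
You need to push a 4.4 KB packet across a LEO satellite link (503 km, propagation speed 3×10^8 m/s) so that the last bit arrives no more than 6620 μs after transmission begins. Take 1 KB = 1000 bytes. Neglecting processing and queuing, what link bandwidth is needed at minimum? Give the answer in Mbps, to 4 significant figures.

7.121 Mbps

L = 35200 bits.
Propagation delay = 503000 / 300000000 = 1676.67 μs.
Transmission budget = 6620 − 1676.67 = 4943.33 μs.
R ≥ L / t_tx = 35200 bits / 0.00494333 s = 7.121 Mbps.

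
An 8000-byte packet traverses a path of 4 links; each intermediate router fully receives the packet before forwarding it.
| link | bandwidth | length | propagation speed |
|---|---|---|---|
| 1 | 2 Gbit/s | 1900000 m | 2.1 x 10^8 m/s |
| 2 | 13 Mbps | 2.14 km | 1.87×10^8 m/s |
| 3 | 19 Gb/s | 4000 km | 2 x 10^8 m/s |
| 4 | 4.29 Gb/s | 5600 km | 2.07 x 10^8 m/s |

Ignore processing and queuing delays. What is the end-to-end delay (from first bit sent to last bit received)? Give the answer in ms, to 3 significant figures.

61.1 ms

L = 8000 × 8 = 64000 bits.
Transmission delays (L/R per hop): 0.032, 4.92308, 0.00336842, 0.0149184 ms; sum = 4.97336 ms.
Propagation delays (d/s per hop): 9.04762, 0.0114439, 20, 27.0531 ms; sum = 56.1122 ms.
End-to-end = 61.1 ms.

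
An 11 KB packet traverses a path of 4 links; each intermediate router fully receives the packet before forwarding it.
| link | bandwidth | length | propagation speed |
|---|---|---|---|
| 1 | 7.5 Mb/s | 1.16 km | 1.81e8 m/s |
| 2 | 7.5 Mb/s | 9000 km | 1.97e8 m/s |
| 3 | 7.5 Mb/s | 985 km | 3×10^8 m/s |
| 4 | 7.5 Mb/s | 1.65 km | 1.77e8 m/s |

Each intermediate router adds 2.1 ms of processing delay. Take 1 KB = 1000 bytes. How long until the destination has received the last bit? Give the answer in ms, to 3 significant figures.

L = 88000 bits.
Transmission delay per hop = L/R = 88000/7500000 = 11.7333 ms; 4 hops → 46.9333 ms.
Propagation delays (d/s per hop): 0.00640884, 45.6853, 3.28333, 0.00932203 ms; sum = 48.9843 ms.
Processing at 3 router(s): 3 × 2.1 ms = 6.3 ms.
End-to-end = 102 ms.

102 ms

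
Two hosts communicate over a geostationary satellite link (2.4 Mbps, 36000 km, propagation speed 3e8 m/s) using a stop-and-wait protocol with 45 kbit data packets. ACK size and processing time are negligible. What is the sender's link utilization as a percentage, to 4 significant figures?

t_tx = L/R = 45000/2400000 = 0.01875 s.
t_prop = 36000000/300000000 = 0.12 s; RTT = 0.24 s.
Cycle = t_tx + RTT = 0.25875 s.
Utilization = t_tx / cycle = 0.01875/0.25875 = 7.246 %.

7.246 %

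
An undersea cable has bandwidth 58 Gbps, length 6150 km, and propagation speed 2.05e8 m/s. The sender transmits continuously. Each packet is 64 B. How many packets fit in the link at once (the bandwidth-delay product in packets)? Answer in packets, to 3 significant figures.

Propagation delay = 6150000 / 2.05e+08 = 0.03 s.
BDP = R × t_prop = 58000000000 × 0.03 = 1740000000 bits.
In packets of 512 bits: 3400000 packets.

3400000 packets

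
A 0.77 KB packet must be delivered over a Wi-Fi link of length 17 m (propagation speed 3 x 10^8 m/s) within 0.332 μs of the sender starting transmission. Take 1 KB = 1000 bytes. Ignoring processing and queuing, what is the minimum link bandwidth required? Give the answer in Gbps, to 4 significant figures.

L = 6160 bits.
Propagation delay = 17 / 300000000 = 0.0566667 μs.
Transmission budget = 0.332 − 0.0566667 = 0.275333 μs.
R ≥ L / t_tx = 6160 bits / 2.75333e-07 s = 22.37 Gbps.

22.37 Gbps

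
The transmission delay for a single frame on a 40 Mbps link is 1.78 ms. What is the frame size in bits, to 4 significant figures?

71200 bits

L = R × t_tx = 40000000 b/s × 0.00178 s = 71200 bits.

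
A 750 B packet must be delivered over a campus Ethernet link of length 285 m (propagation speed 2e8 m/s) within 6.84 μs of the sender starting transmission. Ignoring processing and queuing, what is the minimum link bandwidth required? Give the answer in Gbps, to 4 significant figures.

L = 6000 bits.
Propagation delay = 285 / 200000000 = 1.425 μs.
Transmission budget = 6.84 − 1.425 = 5.415 μs.
R ≥ L / t_tx = 6000 bits / 5.415e-06 s = 1.108 Gbps.

1.108 Gbps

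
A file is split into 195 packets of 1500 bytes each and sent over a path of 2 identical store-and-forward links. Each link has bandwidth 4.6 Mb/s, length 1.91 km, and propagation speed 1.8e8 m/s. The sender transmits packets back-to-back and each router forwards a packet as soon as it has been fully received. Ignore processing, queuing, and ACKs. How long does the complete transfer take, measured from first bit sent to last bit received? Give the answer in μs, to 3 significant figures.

Per-hop transmission t_tx = L/R = 12000/4600000 = 2608.7 μs.
Per-hop propagation t_prop = 1910/180000000 = 10.6111 μs.
Pipeline fill: first packet needs 2·t_tx to clear all hops; remaining 194 packets each add one t_tx.
Total = (2+195-1)·t_tx + 2·t_prop = 196·2608.7 + 2·10.6111 = 511000 μs.

511000 μs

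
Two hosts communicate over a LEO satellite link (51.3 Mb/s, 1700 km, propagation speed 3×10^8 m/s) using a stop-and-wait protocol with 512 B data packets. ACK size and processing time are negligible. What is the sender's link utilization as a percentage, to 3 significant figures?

t_tx = L/R = 4096/51300000 = 7.98441e-05 s.
t_prop = 1700000/300000000 = 0.00566667 s; RTT = 0.0113333 s.
Cycle = t_tx + RTT = 0.0114132 s.
Utilization = t_tx / cycle = 7.98441e-05/0.0114132 = 0.700 %.

0.700 %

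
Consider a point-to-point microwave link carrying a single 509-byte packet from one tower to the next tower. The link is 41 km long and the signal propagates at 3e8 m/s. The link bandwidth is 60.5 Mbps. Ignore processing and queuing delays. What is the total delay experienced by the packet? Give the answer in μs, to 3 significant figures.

L = 509 × 8 = 4072 bits.
Transmission delay = L/R = 4072 / 60500000 = 67.3058 μs.
Propagation delay = d/s = 41000 m / 300000000 m/s = 136.667 μs.
Total = 204 μs.

204 μs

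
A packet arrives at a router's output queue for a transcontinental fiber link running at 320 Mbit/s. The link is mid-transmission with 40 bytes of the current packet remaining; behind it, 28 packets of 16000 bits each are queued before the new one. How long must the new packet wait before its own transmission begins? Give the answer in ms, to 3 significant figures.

Each queued packet: L/R = 16000/320000000 = 0.05 ms.
28 queued → 1.4 ms.
Plus remaining 320 bits of current packet: 0.001 ms.
Queuing delay = 1.40 ms.

1.40 ms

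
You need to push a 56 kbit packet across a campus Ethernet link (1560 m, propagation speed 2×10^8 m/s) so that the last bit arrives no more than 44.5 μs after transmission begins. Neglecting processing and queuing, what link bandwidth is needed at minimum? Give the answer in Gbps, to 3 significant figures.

1.53 Gbps

Propagation delay = 1560 / 200000000 = 7.8 μs.
Transmission budget = 44.5 − 7.8 = 36.7 μs.
R ≥ L / t_tx = 56000 bits / 3.67e-05 s = 1.53 Gbps.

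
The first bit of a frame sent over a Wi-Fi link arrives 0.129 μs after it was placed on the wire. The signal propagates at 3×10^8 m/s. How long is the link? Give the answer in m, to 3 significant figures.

d = s × t_prop = 300000000 × 1.29e-07 = 38.7 m.

38.7 m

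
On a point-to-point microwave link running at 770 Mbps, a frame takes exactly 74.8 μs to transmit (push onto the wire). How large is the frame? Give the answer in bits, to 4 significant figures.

57600 bits

L = R × t_tx = 770000000 b/s × 7.48e-05 s = 57596 bits.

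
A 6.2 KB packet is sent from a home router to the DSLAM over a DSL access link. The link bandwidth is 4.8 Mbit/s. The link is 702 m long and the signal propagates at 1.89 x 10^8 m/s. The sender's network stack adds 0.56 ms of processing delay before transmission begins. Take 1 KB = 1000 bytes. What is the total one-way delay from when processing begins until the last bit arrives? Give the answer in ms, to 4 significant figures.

L = 49600 bits.
Transmission delay = L/R = 49600 / 4800000 = 10.3333 ms.
Propagation delay = d/s = 702 m / 189000000 m/s = 0.00371429 ms.
Plus processing delay 0.56 ms = 0.56 ms.
Total = 10.90 ms.

10.90 ms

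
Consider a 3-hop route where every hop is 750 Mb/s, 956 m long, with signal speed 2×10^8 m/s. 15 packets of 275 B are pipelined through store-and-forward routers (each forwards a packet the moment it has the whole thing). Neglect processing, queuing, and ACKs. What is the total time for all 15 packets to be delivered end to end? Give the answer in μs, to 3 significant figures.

64.2 μs

Per-hop transmission t_tx = L/R = 2200/750000000 = 2.93333 μs.
Per-hop propagation t_prop = 956/200000000 = 4.78 μs.
Pipeline fill: first packet needs 3·t_tx to clear all hops; remaining 14 packets each add one t_tx.
Total = (3+15-1)·t_tx + 3·t_prop = 17·2.93333 + 3·4.78 = 64.2 μs.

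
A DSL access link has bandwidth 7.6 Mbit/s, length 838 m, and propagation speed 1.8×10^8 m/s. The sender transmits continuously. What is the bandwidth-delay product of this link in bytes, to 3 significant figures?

4.42 bytes

Propagation delay = 838 / 180000000 = 4.65556e-06 s.
BDP = R × t_prop = 7600000 × 4.65556e-06 = 35.3822 bits.
In bytes: 35.3822/8 = 4.42 bytes.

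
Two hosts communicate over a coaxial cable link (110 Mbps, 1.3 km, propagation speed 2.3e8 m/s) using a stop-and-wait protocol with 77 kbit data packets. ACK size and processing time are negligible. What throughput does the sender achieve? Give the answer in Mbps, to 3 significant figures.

108 Mbps

t_tx = L/R = 77000/110000000 = 0.0007 s.
t_prop = 1300/2.3e+08 = 5.65217e-06 s; RTT = 1.13043e-05 s.
Cycle = t_tx + RTT = 0.000711304 s.
Throughput = L / cycle = 77000 / 0.000711304 = 108 Mbps.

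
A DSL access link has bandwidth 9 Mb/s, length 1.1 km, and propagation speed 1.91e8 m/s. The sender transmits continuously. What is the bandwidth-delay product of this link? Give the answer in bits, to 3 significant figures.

51.8 bits

Propagation delay = 1100 / 191000000 = 5.75916e-06 s.
BDP = R × t_prop = 9000000 × 5.75916e-06 = 51.8325 bits.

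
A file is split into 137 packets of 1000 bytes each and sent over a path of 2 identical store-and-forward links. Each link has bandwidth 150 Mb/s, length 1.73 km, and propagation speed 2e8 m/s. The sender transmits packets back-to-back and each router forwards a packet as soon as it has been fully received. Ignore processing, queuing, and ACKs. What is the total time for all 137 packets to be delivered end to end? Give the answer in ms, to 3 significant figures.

7.38 ms

Per-hop transmission t_tx = L/R = 8000/150000000 = 0.0533333 ms.
Per-hop propagation t_prop = 1730/200000000 = 0.00865 ms.
Pipeline fill: first packet needs 2·t_tx to clear all hops; remaining 136 packets each add one t_tx.
Total = (2+137-1)·t_tx + 2·t_prop = 138·0.0533333 + 2·0.00865 = 7.38 ms.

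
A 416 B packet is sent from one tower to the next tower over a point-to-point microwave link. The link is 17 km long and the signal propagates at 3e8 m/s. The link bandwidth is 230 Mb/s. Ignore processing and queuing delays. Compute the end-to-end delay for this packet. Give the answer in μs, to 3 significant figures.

L = 416 × 8 = 3328 bits.
Transmission delay = L/R = 3328 / 230000000 = 14.4696 μs.
Propagation delay = d/s = 17000 m / 300000000 m/s = 56.6667 μs.
Total = 71.1 μs.

71.1 μs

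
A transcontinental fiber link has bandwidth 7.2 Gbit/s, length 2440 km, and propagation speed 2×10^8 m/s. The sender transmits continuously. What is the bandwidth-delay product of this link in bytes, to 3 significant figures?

11000000 bytes

Propagation delay = 2440000 / 200000000 = 0.0122 s.
BDP = R × t_prop = 7200000000 × 0.0122 = 87840000 bits.
In bytes: 87840000/8 = 11000000 bytes.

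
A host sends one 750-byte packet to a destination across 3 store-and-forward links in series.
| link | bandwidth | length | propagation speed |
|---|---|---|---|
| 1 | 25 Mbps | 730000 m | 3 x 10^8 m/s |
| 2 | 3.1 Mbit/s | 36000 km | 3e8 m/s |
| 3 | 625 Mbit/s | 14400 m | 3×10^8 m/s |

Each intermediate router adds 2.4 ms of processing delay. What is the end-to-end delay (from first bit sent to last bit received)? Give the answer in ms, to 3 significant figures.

L = 750 × 8 = 6000 bits.
Transmission delays (L/R per hop): 0.24, 1.93548, 0.0096 ms; sum = 2.18508 ms.
Propagation delays (d/s per hop): 2.43333, 120, 0.048 ms; sum = 122.481 ms.
Processing at 2 router(s): 2 × 2.4 ms = 4.8 ms.
End-to-end = 129 ms.

129 ms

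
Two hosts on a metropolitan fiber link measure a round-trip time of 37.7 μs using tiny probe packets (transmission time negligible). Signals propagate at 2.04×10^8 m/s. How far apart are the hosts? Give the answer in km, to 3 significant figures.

3.85 km

One-way propagation = RTT/2 = 18.85 μs.
d = s × t = 204000000 × 1.885e-05 = 3.85 km.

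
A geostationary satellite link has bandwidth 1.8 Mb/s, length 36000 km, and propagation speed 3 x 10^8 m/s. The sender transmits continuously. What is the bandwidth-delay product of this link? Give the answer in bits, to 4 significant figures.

216000 bits

Propagation delay = 36000000 / 300000000 = 0.12 s.
BDP = R × t_prop = 1800000 × 0.12 = 216000 bits.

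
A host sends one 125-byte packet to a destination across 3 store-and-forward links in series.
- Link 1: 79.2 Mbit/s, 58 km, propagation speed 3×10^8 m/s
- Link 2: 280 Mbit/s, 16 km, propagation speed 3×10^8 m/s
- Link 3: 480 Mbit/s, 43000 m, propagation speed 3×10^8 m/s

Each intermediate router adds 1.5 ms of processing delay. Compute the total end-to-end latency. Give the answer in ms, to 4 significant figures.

L = 125 × 8 = 1000 bits.
Transmission delays (L/R per hop): 0.0126263, 0.00357143, 0.00208333 ms; sum = 0.018281 ms.
Propagation delays (d/s per hop): 0.193333, 0.0533333, 0.143333 ms; sum = 0.39 ms.
Processing at 2 router(s): 2 × 1.5 ms = 3 ms.
End-to-end = 3.408 ms.

3.408 ms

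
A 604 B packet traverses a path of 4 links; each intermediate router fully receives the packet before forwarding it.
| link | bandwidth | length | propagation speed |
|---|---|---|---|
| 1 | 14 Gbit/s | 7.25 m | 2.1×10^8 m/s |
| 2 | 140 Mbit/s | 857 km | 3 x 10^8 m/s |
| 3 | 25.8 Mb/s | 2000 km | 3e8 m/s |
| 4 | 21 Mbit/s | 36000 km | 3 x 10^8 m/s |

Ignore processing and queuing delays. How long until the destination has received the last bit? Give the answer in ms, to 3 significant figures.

130 ms

L = 604 × 8 = 4832 bits.
Transmission delays (L/R per hop): 0.000345143, 0.0345143, 0.187287, 0.230095 ms; sum = 0.452241 ms.
Propagation delays (d/s per hop): 3.45238e-05, 2.85667, 6.66667, 120 ms; sum = 129.523 ms.
End-to-end = 130 ms.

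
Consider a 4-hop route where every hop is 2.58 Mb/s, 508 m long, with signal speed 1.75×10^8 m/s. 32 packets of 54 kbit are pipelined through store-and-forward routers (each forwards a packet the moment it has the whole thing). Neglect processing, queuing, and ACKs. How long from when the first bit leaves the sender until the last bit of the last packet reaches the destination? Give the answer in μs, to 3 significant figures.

Per-hop transmission t_tx = L/R = 54000/2580000 = 20930.2 μs.
Per-hop propagation t_prop = 508/175000000 = 2.90286 μs.
Pipeline fill: first packet needs 4·t_tx to clear all hops; remaining 31 packets each add one t_tx.
Total = (4+32-1)·t_tx + 4·t_prop = 35·20930.2 + 4·2.90286 = 733000 μs.

733000 μs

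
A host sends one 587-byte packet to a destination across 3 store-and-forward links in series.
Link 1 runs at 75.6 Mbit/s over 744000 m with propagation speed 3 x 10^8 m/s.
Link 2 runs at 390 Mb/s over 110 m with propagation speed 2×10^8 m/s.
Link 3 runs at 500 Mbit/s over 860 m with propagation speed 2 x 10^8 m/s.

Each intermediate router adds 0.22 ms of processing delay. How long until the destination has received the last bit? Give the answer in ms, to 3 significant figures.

L = 587 × 8 = 4696 bits.
Transmission delays (L/R per hop): 0.0621164, 0.012041, 0.009392 ms; sum = 0.0835494 ms.
Propagation delays (d/s per hop): 2.48, 0.00055, 0.0043 ms; sum = 2.48485 ms.
Processing at 2 router(s): 2 × 0.22 ms = 0.44 ms.
End-to-end = 3.01 ms.

3.01 ms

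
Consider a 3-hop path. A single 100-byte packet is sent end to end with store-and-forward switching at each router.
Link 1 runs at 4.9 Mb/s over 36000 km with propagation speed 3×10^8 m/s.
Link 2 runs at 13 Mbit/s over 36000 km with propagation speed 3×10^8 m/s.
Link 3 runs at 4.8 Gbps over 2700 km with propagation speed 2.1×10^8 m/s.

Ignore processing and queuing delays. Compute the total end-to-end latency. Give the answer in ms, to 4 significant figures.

253.1 ms

L = 100 × 8 = 800 bits.
Transmission delays (L/R per hop): 0.163265, 0.0615385, 0.000166667 ms; sum = 0.22497 ms.
Propagation delays (d/s per hop): 120, 120, 12.8571 ms; sum = 252.857 ms.
End-to-end = 253.1 ms.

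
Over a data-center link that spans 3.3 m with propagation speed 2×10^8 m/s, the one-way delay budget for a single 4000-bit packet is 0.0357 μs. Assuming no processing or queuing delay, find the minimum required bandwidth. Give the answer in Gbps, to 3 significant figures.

Propagation delay = 3.3 / 200000000 = 0.0165 μs.
Transmission budget = 0.0357 − 0.0165 = 0.0192 μs.
R ≥ L / t_tx = 4000 bits / 1.92e-08 s = 208 Gbps.

208 Gbps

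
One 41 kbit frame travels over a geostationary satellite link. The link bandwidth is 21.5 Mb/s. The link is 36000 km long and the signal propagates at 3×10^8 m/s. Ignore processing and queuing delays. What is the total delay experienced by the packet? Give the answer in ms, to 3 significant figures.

122 ms

L = 41000 bits.
Transmission delay = L/R = 41000 / 21500000 = 1.90698 ms.
Propagation delay = d/s = 36000000 m / 300000000 m/s = 120 ms.
Total = 122 ms.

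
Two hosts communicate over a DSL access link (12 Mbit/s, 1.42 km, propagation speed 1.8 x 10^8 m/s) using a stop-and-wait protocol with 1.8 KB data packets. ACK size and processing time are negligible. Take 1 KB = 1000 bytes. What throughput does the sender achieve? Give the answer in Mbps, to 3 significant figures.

t_tx = L/R = 14400/12000000 = 0.0012 s.
t_prop = 1420/180000000 = 7.88889e-06 s; RTT = 1.57778e-05 s.
Cycle = t_tx + RTT = 0.00121578 s.
Throughput = L / cycle = 14400 / 0.00121578 = 11.8 Mbps.

11.8 Mbps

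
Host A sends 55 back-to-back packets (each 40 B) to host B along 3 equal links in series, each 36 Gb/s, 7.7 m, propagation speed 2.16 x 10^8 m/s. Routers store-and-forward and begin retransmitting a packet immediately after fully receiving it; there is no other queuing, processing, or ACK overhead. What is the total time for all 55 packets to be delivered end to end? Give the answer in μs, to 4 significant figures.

Per-hop transmission t_tx = L/R = 320/36000000000 = 0.00888889 μs.
Per-hop propagation t_prop = 7.7/216000000 = 0.0356481 μs.
Pipeline fill: first packet needs 3·t_tx to clear all hops; remaining 54 packets each add one t_tx.
Total = (3+55-1)·t_tx + 3·t_prop = 57·0.00888889 + 3·0.0356481 = 0.6136 μs.

0.6136 μs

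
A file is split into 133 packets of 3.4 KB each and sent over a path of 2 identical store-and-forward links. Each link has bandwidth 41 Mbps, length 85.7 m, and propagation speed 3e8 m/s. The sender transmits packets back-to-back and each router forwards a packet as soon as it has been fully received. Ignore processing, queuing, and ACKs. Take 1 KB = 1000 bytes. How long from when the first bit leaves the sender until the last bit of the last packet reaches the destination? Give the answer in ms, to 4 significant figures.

88.90 ms

Per-hop transmission t_tx = L/R = 27200/41000000 = 0.663415 ms.
Per-hop propagation t_prop = 85.7/300000000 = 0.000285667 ms.
Pipeline fill: first packet needs 2·t_tx to clear all hops; remaining 132 packets each add one t_tx.
Total = (2+133-1)·t_tx + 2·t_prop = 134·0.663415 + 2·0.000285667 = 88.90 ms.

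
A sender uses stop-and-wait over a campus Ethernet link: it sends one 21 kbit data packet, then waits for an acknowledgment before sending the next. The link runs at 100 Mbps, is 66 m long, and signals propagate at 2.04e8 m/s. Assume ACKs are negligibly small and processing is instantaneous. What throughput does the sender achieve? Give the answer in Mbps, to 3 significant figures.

t_tx = L/R = 21000/100000000 = 0.00021 s.
t_prop = 66/204000000 = 3.23529e-07 s; RTT = 6.47059e-07 s.
Cycle = t_tx + RTT = 0.000210647 s.
Throughput = L / cycle = 21000 / 0.000210647 = 99.7 Mbps.

99.7 Mbps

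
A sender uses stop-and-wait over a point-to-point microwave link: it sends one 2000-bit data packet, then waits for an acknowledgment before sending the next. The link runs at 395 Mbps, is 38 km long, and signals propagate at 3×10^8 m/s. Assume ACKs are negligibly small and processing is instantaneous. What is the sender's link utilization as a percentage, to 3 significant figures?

1.96 %

t_tx = L/R = 2000/395000000 = 5.06329e-06 s.
t_prop = 38000/300000000 = 0.000126667 s; RTT = 0.000253333 s.
Cycle = t_tx + RTT = 0.000258397 s.
Utilization = t_tx / cycle = 5.06329e-06/0.000258397 = 1.96 %.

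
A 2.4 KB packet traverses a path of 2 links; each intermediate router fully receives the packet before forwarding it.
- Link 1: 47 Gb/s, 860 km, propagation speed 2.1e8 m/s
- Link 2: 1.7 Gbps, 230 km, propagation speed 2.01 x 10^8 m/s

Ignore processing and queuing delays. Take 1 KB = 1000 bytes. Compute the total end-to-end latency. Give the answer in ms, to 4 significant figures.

L = 19200 bits.
Transmission delays (L/R per hop): 0.000408511, 0.0112941 ms; sum = 0.0117026 ms.
Propagation delays (d/s per hop): 4.09524, 1.14428 ms; sum = 5.23952 ms.
End-to-end = 5.251 ms.

5.251 ms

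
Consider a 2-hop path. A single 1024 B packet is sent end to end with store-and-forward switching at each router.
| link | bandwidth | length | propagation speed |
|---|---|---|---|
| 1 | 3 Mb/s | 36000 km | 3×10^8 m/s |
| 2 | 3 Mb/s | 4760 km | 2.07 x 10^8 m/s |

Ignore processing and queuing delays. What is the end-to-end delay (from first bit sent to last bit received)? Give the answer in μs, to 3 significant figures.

L = 1024 × 8 = 8192 bits.
Transmission delay per hop = L/R = 8192/3000000 = 2730.67 μs; 2 hops → 5461.33 μs.
Propagation delays (d/s per hop): 120000, 22995.2 μs; sum = 142995 μs.
End-to-end = 148000 μs.

148000 μs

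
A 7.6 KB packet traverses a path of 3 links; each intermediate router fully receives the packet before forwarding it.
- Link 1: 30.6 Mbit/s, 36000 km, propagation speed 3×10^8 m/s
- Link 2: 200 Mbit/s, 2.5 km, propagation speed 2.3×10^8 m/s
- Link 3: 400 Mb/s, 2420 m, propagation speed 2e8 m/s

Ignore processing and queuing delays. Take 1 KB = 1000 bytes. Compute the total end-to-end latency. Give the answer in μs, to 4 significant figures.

122500 μs

L = 60800 bits.
Transmission delays (L/R per hop): 1986.93, 304, 152 μs; sum = 2442.93 μs.
Propagation delays (d/s per hop): 120000, 10.8696, 12.1 μs; sum = 120023 μs.
End-to-end = 122500 μs.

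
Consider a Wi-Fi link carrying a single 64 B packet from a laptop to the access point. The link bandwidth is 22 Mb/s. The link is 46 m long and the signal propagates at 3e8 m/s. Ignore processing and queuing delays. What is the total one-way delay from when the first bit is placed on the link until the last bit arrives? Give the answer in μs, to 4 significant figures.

23.43 μs

L = 64 × 8 = 512 bits.
Transmission delay = L/R = 512 / 22000000 = 23.2727 μs.
Propagation delay = d/s = 46 m / 300000000 m/s = 0.153333 μs.
Total = 23.43 μs.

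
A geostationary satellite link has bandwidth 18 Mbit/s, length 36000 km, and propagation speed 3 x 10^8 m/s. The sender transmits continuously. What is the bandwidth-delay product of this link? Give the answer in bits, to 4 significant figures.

Propagation delay = 36000000 / 300000000 = 0.12 s.
BDP = R × t_prop = 18000000 × 0.12 = 2160000 bits.

2160000 bits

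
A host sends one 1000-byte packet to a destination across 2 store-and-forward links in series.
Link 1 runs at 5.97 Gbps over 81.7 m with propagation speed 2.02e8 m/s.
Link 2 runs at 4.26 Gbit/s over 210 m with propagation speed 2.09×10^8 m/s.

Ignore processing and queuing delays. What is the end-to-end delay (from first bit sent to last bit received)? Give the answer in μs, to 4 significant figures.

4.627 μs

L = 1000 × 8 = 8000 bits.
Transmission delays (L/R per hop): 1.34003, 1.87793 μs; sum = 3.21797 μs.
Propagation delays (d/s per hop): 0.404455, 1.00478 μs; sum = 1.40924 μs.
End-to-end = 4.627 μs.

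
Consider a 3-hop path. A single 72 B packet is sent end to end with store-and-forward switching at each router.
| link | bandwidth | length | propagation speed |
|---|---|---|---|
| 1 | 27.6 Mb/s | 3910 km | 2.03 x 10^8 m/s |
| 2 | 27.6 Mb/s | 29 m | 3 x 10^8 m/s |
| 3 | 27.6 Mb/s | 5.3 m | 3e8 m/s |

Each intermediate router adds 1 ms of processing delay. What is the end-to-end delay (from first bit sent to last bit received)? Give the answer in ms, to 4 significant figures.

21.32 ms

L = 72 × 8 = 576 bits.
Transmission delay per hop = L/R = 576/27600000 = 0.0208696 ms; 3 hops → 0.0626087 ms.
Propagation delays (d/s per hop): 19.2611, 9.66667e-05, 1.76667e-05 ms; sum = 19.2612 ms.
Processing at 2 router(s): 2 × 1 ms = 2 ms.
End-to-end = 21.32 ms.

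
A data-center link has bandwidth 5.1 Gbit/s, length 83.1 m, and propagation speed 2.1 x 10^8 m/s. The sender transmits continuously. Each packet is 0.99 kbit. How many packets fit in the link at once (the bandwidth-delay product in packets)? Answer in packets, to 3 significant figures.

2.04 packets

Propagation delay = 83.1 / 210000000 = 3.95714e-07 s.
BDP = R × t_prop = 5100000000 × 3.95714e-07 = 2018.14 bits.
In packets of 990 bits: 2.04 packets.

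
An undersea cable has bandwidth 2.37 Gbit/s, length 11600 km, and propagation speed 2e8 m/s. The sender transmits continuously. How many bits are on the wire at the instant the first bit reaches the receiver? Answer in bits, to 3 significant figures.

Propagation delay = 11600000 / 200000000 = 0.058 s.
BDP = R × t_prop = 2370000000 × 0.058 = 137460000 bits.

137000000 bits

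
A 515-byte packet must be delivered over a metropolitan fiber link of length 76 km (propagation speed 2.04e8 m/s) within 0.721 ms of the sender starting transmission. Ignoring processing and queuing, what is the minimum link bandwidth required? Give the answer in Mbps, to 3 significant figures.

11.8 Mbps

L = 4120 bits.
Propagation delay = 76000 / 204000000 = 0.372549 ms.
Transmission budget = 0.721 − 0.372549 = 0.348451 ms.
R ≥ L / t_tx = 4120 bits / 0.000348451 s = 11.8 Mbps.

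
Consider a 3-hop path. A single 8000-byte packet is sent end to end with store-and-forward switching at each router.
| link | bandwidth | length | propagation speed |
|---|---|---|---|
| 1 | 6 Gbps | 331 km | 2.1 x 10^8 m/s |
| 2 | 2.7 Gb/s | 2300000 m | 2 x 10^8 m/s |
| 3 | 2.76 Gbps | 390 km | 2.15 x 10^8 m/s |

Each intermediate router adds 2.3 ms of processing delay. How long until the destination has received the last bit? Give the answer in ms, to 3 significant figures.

L = 8000 × 8 = 64000 bits.
Transmission delays (L/R per hop): 0.0106667, 0.0237037, 0.0231884 ms; sum = 0.0575588 ms.
Propagation delays (d/s per hop): 1.57619, 11.5, 1.81395 ms; sum = 14.8901 ms.
Processing at 2 router(s): 2 × 2.3 ms = 4.6 ms.
End-to-end = 19.5 ms.

19.5 ms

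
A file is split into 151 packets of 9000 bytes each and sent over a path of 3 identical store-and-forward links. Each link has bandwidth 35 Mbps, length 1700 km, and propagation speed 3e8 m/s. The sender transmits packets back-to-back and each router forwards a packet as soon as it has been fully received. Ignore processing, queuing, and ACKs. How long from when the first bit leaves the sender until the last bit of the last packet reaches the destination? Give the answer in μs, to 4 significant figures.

331700 μs

Per-hop transmission t_tx = L/R = 72000/35000000 = 2057.14 μs.
Per-hop propagation t_prop = 1700000/300000000 = 5666.67 μs.
Pipeline fill: first packet needs 3·t_tx to clear all hops; remaining 150 packets each add one t_tx.
Total = (3+151-1)·t_tx + 3·t_prop = 153·2057.14 + 3·5666.67 = 331700 μs.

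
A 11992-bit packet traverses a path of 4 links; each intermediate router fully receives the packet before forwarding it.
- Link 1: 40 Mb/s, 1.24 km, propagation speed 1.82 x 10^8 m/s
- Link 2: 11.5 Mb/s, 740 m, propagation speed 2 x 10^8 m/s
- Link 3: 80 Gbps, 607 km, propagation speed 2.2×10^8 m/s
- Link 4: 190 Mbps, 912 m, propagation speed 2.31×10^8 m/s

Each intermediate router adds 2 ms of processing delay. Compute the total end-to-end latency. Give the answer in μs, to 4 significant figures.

10180 μs

Transmission delays (L/R per hop): 299.8, 1042.78, 0.1499, 63.1158 μs; sum = 1405.85 μs.
Propagation delays (d/s per hop): 6.81319, 3.7, 2759.09, 3.94805 μs; sum = 2773.55 μs.
Processing at 3 router(s): 3 × 2 ms = 6000 μs.
End-to-end = 10180 μs.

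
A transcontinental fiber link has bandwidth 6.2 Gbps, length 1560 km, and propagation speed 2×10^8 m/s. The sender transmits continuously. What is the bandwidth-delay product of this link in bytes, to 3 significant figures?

Propagation delay = 1560000 / 200000000 = 0.0078 s.
BDP = R × t_prop = 6200000000 × 0.0078 = 48360000 bits.
In bytes: 48360000/8 = 6050000 bytes.

6050000 bytes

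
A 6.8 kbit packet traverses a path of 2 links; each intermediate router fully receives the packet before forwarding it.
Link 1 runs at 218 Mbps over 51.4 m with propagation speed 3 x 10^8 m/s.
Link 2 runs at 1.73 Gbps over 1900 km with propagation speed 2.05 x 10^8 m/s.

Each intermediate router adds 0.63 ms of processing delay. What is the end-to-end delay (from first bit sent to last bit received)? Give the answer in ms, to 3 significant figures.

9.93 ms

L = 6800 bits.
Transmission delays (L/R per hop): 0.0311927, 0.00393064 ms; sum = 0.0351233 ms.
Propagation delays (d/s per hop): 0.000171333, 9.26829 ms; sum = 9.26846 ms.
Processing at 1 router(s): 1 × 0.63 ms = 0.63 ms.
End-to-end = 9.93 ms.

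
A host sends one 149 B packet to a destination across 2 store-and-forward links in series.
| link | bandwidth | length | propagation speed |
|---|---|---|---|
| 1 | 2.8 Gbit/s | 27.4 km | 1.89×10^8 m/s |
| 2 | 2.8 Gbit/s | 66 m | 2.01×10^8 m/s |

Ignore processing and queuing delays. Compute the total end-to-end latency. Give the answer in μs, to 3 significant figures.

146 μs

L = 149 × 8 = 1192 bits.
Transmission delay per hop = L/R = 1192/2800000000 = 0.425714 μs; 2 hops → 0.851429 μs.
Propagation delays (d/s per hop): 144.974, 0.328358 μs; sum = 145.302 μs.
End-to-end = 146 μs.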